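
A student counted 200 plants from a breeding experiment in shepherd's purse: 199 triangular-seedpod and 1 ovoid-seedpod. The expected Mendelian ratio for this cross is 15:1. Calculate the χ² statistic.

11.285

Total ratio parts = 16. Expected numbers out of 200:
  triangular-seedpod: 200 × 15/16 = 187.5
  ovoid-seedpod: 200 × 1/16 = 12.5
χ² = Σ (O − E)² / E
  triangular-seedpod: (199 − 187.5)² / 187.5 = 0.7053
  ovoid-seedpod: (1 − 12.5)² / 12.5 = 10.5800
χ² = 0.7053 + 10.5800 = 11.2853 ≈ 11.285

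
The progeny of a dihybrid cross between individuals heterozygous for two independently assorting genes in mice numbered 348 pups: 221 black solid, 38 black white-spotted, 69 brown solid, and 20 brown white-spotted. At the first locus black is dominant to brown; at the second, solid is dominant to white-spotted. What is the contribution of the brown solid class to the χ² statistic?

A dihybrid F₂ with independent assortment and complete dominance at both loci gives a 9:3:3:1 phenotypic ratio.
The 9:3:3:1 ratio has 16 parts, so with N = 348 the expected counts are:
  black solid: 348 × 9/16 = 195.75
  black white-spotted: 348 × 3/16 = 65.25
  brown solid: 348 × 3/16 = 65.25
  brown white-spotted: 348 × 1/16 = 21.75
Contribution of brown solid: (69 − 65.25)² / 65.25 = 0.2155

0.216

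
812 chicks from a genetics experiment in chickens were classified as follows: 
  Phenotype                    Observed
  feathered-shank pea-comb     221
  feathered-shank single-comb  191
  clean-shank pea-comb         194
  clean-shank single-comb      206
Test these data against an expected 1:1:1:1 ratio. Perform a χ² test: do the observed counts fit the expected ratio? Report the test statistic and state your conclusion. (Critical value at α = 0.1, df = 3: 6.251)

The 1:1:1:1 ratio has 4 parts, so with N = 812 the expected counts are:
  feathered-shank pea-comb: 812 × 1/4 = 203
  feathered-shank single-comb: 812 × 1/4 = 203
  clean-shank pea-comb: 812 × 1/4 = 203
  clean-shank single-comb: 812 × 1/4 = 203
χ² = Σ (O − E)² / E
  feathered-shank pea-comb: (221 − 203)² / 203 = 1.5961
  feathered-shank single-comb: (191 − 203)² / 203 = 0.7094
  clean-shank pea-comb: (194 − 203)² / 203 = 0.3990
  clean-shank single-comb: (206 − 203)² / 203 = 0.0443
χ² = 1.5961 + 0.7094 + 0.3990 + 0.0443 = 2.7488 ≈ 2.749
Degrees of freedom = 4 − 1 = 3; critical value at α = 0.1 is 6.251.
Since 2.749 < 6.251, we fail to reject the null hypothesis — the data are consistent with the 1:1:1:1 ratio.

2.749; consistent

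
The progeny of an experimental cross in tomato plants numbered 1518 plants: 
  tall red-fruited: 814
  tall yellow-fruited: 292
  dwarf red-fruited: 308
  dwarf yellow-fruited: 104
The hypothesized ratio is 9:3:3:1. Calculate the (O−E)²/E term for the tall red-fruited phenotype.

Expected counts for N = 1518 under a 9:3:3:1 ratio (total parts = 16):
  tall red-fruited: 1518 × 9/16 = 853.875
  tall yellow-fruited: 1518 × 3/16 = 284.625
  dwarf red-fruited: 1518 × 3/16 = 284.625
  dwarf yellow-fruited: 1518 × 1/16 = 94.875
Contribution of tall red-fruited: (814 − 853.875)² / 853.875 = 1.8621

1.862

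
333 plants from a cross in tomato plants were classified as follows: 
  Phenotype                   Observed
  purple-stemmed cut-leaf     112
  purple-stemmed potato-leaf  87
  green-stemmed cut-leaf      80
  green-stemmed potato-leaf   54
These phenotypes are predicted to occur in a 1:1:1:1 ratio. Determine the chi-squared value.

Expected counts for N = 333 under a 1:1:1:1 ratio (total parts = 4):
  purple-stemmed cut-leaf: 333 × 1/4 = 83.25
  purple-stemmed potato-leaf: 333 × 1/4 = 83.25
  green-stemmed cut-leaf: 333 × 1/4 = 83.25
  green-stemmed potato-leaf: 333 × 1/4 = 83.25
χ² = Σ (O − E)² / E
  purple-stemmed cut-leaf: (112 − 83.25)² / 83.25 = 9.9287
  purple-stemmed potato-leaf: (87 − 83.25)² / 83.25 = 0.1689
  green-stemmed cut-leaf: (80 − 83.25)² / 83.25 = 0.1269
  green-stemmed potato-leaf: (54 − 83.25)² / 83.25 = 10.2770
χ² = 9.9287 + 0.1689 + 0.1269 + 10.2770 = 20.5015 ≈ 20.502

20.502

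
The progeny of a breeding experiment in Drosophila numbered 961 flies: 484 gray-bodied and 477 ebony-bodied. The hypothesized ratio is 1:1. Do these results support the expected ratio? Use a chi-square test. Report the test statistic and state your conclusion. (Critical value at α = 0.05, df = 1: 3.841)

0.051; consistent

Expected counts for N = 961 under a 1:1 ratio (total parts = 2):
  gray-bodied: 961 × 1/2 = 480.5
  ebony-bodied: 961 × 1/2 = 480.5
χ² = Σ (O − E)² / E
  gray-bodied: (484 − 480.5)² / 480.5 = 0.0255
  ebony-bodied: (477 − 480.5)² / 480.5 = 0.0255
χ² = 0.0255 + 0.0255 = 0.051
Degrees of freedom = 2 − 1 = 1; critical value at α = 0.05 is 3.841.
Since 0.051 < 3.841, we fail to reject the null hypothesis — the data are consistent with the 1:1 ratio.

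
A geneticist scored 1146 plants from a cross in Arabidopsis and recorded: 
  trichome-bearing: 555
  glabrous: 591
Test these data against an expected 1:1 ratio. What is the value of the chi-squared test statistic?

Total ratio parts = 2. Expected numbers out of 1146:
  trichome-bearing: 1146 × 1/2 = 573
  glabrous: 1146 × 1/2 = 573
χ² = Σ (O − E)² / E
  trichome-bearing: (555 − 573)² / 573 = 0.5654
  glabrous: (591 − 573)² / 573 = 0.5654
χ² = 0.5654 + 0.5654 = 1.1308 ≈ 1.131

1.131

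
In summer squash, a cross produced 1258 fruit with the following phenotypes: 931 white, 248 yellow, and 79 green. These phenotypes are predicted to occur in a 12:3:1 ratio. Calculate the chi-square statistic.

Under the 12:3:1 hypothesis (Σ ratio = 16, N = 1258):
  white: 1258 × 12/16 = 943.5
  yellow: 1258 × 3/16 = 235.875
  green: 1258 × 1/16 = 78.625
χ² = Σ (O − E)² / E
  white: (931 − 943.5)² / 943.5 = 0.1656
  yellow: (248 − 235.875)² / 235.875 = 0.6233
  green: (79 − 78.625)² / 78.625 = 0.0018
χ² = 0.1656 + 0.6233 + 0.0018 = 0.7907 ≈ 0.791

0.791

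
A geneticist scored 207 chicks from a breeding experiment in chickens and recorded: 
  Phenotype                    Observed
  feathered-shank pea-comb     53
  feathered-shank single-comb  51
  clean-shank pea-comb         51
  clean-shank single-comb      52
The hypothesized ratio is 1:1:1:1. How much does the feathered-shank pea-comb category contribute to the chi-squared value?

Total ratio parts = 4. Expected numbers out of 207:
  feathered-shank pea-comb: 207 × 1/4 = 51.75
  feathered-shank single-comb: 207 × 1/4 = 51.75
  clean-shank pea-comb: 207 × 1/4 = 51.75
  clean-shank single-comb: 207 × 1/4 = 51.75
Contribution of feathered-shank pea-comb: (53 − 51.75)² / 51.75 = 0.0302

0.030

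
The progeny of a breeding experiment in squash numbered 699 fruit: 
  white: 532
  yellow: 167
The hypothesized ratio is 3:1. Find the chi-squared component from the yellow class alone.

The 3:1 ratio has 4 parts, so with N = 699 the expected counts are:
  white: 699 × 3/4 = 524.25
  yellow: 699 × 1/4 = 174.75
Contribution of yellow: (167 − 174.75)² / 174.75 = 0.3437

0.344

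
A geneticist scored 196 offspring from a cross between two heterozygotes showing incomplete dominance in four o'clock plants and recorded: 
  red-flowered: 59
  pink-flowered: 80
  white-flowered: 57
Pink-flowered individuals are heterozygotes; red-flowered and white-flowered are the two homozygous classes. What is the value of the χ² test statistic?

With incomplete dominance, a heterozygote × heterozygote cross gives a 1:2:1 phenotypic ratio.
The 1:2:1 ratio has 4 parts, so with N = 196 the expected counts are:
  red-flowered: 196 × 1/4 = 49
  pink-flowered: 196 × 2/4 = 98
  white-flowered: 196 × 1/4 = 49
χ² = Σ (O − E)² / E
  red-flowered: (59 − 49)² / 49 = 2.0408
  pink-flowered: (80 − 98)² / 98 = 3.3061
  white-flowered: (57 − 49)² / 49 = 1.3061
χ² = 2.0408 + 3.3061 + 1.3061 = 6.653

6.653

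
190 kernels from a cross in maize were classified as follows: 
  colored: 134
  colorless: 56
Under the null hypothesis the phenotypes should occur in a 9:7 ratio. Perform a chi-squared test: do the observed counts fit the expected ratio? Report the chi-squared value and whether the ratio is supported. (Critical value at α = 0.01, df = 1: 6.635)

The 9:7 ratio has 16 parts, so with N = 190 the expected counts are:
  colored: 190 × 9/16 = 106.875
  colorless: 190 × 7/16 = 83.125
χ² = Σ (O − E)² / E
  colored: (134 − 106.875)² / 106.875 = 6.8844
  colorless: (56 − 83.125)² / 83.125 = 8.8513
χ² = 6.8844 + 8.8513 = 15.7357 ≈ 15.736
Degrees of freedom = 2 − 1 = 1; critical value at α = 0.01 is 6.635.
Since 15.736 > 6.635, we reject the null hypothesis — the data do not fit the 9:7 ratio.

15.736; not consistent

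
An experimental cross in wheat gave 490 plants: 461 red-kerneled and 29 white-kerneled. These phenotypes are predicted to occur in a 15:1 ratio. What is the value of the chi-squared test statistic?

Under the 15:1 hypothesis (Σ ratio = 16, N = 490):
  red-kerneled: 490 × 15/16 = 459.375
  white-kerneled: 490 × 1/16 = 30.625
χ² = Σ (O − E)² / E
  red-kerneled: (461 − 459.375)² / 459.375 = 0.0057
  white-kerneled: (29 − 30.625)² / 30.625 = 0.0862
χ² = 0.0057 + 0.0862 = 0.0919 ≈ 0.092

0.092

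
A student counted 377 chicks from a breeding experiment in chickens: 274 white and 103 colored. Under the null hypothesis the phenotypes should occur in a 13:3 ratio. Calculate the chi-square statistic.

Total ratio parts = 16. Expected numbers out of 377:
  white: 377 × 13/16 = 306.3125
  colored: 377 × 3/16 = 70.6875
χ² = Σ (O − E)² / E
  white: (274 − 306.3125)² / 306.3125 = 3.4086
  colored: (103 − 70.6875)² / 70.6875 = 14.7706
χ² = 3.4086 + 14.7706 = 18.1792 ≈ 18.179

18.179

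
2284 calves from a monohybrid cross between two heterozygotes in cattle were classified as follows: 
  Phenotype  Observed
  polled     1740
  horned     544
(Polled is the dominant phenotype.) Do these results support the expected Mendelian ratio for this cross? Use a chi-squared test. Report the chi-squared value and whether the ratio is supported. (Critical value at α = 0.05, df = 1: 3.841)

1.702; consistent

For a monohybrid cross between heterozygotes with complete dominance, the expected phenotypic ratio is 3:1.
Total ratio parts = 4. Expected numbers out of 2284:
  polled: 2284 × 3/4 = 1713
  horned: 2284 × 1/4 = 571
χ² = Σ (O − E)² / E
  polled: (1740 − 1713)² / 1713 = 0.4256
  horned: (544 − 571)² / 571 = 1.2767
χ² = 0.4256 + 1.2767 = 1.7023 ≈ 1.702
Degrees of freedom = 2 − 1 = 1; critical value at α = 0.05 is 3.841.
Since 1.702 < 3.841, we fail to reject the null hypothesis — the data are consistent with the 3:1 ratio.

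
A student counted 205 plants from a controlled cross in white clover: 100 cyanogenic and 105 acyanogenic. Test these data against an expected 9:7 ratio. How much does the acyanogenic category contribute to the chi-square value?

2.614

The 9:7 ratio has 16 parts, so with N = 205 the expected counts are:
  cyanogenic: 205 × 9/16 = 115.3125
  acyanogenic: 205 × 7/16 = 89.6875
Contribution of acyanogenic: (105 − 89.6875)² / 89.6875 = 2.6143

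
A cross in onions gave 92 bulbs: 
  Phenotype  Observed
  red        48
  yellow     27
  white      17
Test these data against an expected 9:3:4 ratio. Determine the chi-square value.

Under the 9:3:4 hypothesis (Σ ratio = 16, N = 92):
  red: 92 × 9/16 = 51.75
  yellow: 92 × 3/16 = 17.25
  white: 92 × 4/16 = 23
χ² = Σ (O − E)² / E
  red: (48 − 51.75)² / 51.75 = 0.2717
  yellow: (27 − 17.25)² / 17.25 = 5.5109
  white: (17 − 23)² / 23 = 1.5652
χ² = 0.2717 + 5.5109 + 1.5652 = 7.3478 ≈ 7.348

7.348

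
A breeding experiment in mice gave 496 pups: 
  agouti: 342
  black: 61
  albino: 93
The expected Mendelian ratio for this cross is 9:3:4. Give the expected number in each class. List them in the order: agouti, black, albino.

Expected counts for N = 496 under a 9:3:4 ratio (total parts = 16):
  agouti: 496 × 9/16 = 279
  black: 496 × 3/16 = 93
  albino: 496 × 4/16 = 124

279, 93, 124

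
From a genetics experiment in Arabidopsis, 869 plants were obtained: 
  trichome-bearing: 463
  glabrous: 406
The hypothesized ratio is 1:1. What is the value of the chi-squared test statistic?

The 1:1 ratio has 2 parts, so with N = 869 the expected counts are:
  trichome-bearing: 869 × 1/2 = 434.5
  glabrous: 869 × 1/2 = 434.5
χ² = Σ (O − E)² / E
  trichome-bearing: (463 − 434.5)² / 434.5 = 1.8694
  glabrous: (406 − 434.5)² / 434.5 = 1.8694
χ² = 1.8694 + 1.8694 = 3.7388 ≈ 3.739

3.739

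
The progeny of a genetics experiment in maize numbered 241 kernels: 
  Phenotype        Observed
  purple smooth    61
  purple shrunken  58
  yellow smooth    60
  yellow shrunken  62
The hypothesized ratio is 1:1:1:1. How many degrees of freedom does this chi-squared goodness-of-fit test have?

3

A goodness-of-fit test with 4 phenotype classes has df = 4 − 1 = 3.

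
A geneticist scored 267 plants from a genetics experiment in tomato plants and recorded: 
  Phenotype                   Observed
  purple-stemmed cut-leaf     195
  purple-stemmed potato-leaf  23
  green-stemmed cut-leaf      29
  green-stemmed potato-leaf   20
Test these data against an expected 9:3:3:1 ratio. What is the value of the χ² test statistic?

37.519

The 9:3:3:1 ratio has 16 parts, so with N = 267 the expected counts are:
  purple-stemmed cut-leaf: 267 × 9/16 = 150.1875
  purple-stemmed potato-leaf: 267 × 3/16 = 50.0625
  green-stemmed cut-leaf: 267 × 3/16 = 50.0625
  green-stemmed potato-leaf: 267 × 1/16 = 16.6875
χ² = Σ (O − E)² / E
  purple-stemmed cut-leaf: (195 − 150.1875)² / 150.1875 = 13.3710
  purple-stemmed potato-leaf: (23 − 50.0625)² / 50.0625 = 14.6293
  green-stemmed cut-leaf: (29 − 50.0625)² / 50.0625 = 8.8615
  green-stemmed potato-leaf: (20 − 16.6875)² / 16.6875 = 0.6575
χ² = 13.3710 + 14.6293 + 8.8615 + 0.6575 = 37.5193 ≈ 37.519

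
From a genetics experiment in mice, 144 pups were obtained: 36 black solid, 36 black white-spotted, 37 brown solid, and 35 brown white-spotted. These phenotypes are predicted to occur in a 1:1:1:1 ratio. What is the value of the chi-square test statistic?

Total ratio parts = 4. Expected numbers out of 144:
  black solid: 144 × 1/4 = 36
  black white-spotted: 144 × 1/4 = 36
  brown solid: 144 × 1/4 = 36
  brown white-spotted: 144 × 1/4 = 36
χ² = Σ (O − E)² / E
  black solid: (36 − 36)² / 36 = 0.0000
  black white-spotted: (36 − 36)² / 36 = 0.0000
  brown solid: (37 − 36)² / 36 = 0.0278
  brown white-spotted: (35 − 36)² / 36 = 0.0278
χ² = 0.0000 + 0.0000 + 0.0278 + 0.0278 = 0.0556 ≈ 0.056

0.056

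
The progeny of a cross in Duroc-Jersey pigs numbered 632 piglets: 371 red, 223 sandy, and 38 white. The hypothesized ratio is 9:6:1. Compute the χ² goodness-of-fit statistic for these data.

1.560

Expected counts for N = 632 under a 9:6:1 ratio (total parts = 16):
  red: 632 × 9/16 = 355.5
  sandy: 632 × 6/16 = 237
  white: 632 × 1/16 = 39.5
χ² = Σ (O − E)² / E
  red: (371 − 355.5)² / 355.5 = 0.6758
  sandy: (223 − 237)² / 237 = 0.8270
  white: (38 − 39.5)² / 39.5 = 0.0570
χ² = 0.6758 + 0.8270 + 0.0570 = 1.5598 ≈ 1.560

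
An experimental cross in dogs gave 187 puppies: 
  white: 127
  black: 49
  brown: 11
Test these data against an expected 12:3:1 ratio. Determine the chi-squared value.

6.832

Under the 12:3:1 hypothesis (Σ ratio = 16, N = 187):
  white: 187 × 12/16 = 140.25
  black: 187 × 3/16 = 35.0625
  brown: 187 × 1/16 = 11.6875
χ² = Σ (O − E)² / E
  white: (127 − 140.25)² / 140.25 = 1.2518
  black: (49 − 35.0625)² / 35.0625 = 5.5402
  brown: (11 − 11.6875)² / 11.6875 = 0.0404
χ² = 1.2518 + 5.5402 + 0.0404 = 6.8324 ≈ 6.832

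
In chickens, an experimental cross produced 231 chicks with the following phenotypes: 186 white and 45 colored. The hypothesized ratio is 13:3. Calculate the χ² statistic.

0.081

Under the 13:3 hypothesis (Σ ratio = 16, N = 231):
  white: 231 × 13/16 = 187.6875
  colored: 231 × 3/16 = 43.3125
χ² = Σ (O − E)² / E
  white: (186 − 187.6875)² / 187.6875 = 0.0152
  colored: (45 − 43.3125)² / 43.3125 = 0.0657
χ² = 0.0152 + 0.0657 = 0.0809 ≈ 0.081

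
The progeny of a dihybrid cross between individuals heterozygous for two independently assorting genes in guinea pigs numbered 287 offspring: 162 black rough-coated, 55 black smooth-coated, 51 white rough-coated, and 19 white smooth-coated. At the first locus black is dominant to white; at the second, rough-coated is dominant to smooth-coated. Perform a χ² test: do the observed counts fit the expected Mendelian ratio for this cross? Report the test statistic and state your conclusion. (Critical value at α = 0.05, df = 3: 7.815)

0.238; consistent

A dihybrid F₂ with independent assortment and complete dominance at both loci gives a 9:3:3:1 phenotypic ratio.
Total ratio parts = 16. Expected numbers out of 287:
  black rough-coated: 287 × 9/16 = 161.4375
  black smooth-coated: 287 × 3/16 = 53.8125
  white rough-coated: 287 × 3/16 = 53.8125
  white smooth-coated: 287 × 1/16 = 17.9375
χ² = Σ (O − E)² / E
  black rough-coated: (162 − 161.4375)² / 161.4375 = 0.0020
  black smooth-coated: (55 − 53.8125)² / 53.8125 = 0.0262
  white rough-coated: (51 − 53.8125)² / 53.8125 = 0.1470
  white smooth-coated: (19 − 17.9375)² / 17.9375 = 0.0629
χ² = 0.0020 + 0.0262 + 0.1470 + 0.0629 = 0.2381 ≈ 0.238
Degrees of freedom = 4 − 1 = 3; critical value at α = 0.05 is 7.815.
Since 0.238 < 7.815, we fail to reject the null hypothesis — the data are consistent with the 9:3:3:1 ratio.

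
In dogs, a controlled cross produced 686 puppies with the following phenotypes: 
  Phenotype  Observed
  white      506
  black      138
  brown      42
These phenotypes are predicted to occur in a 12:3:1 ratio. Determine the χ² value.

0.842

The 12:3:1 ratio has 16 parts, so with N = 686 the expected counts are:
  white: 686 × 12/16 = 514.5
  black: 686 × 3/16 = 128.625
  brown: 686 × 1/16 = 42.875
χ² = Σ (O − E)² / E
  white: (506 − 514.5)² / 514.5 = 0.1404
  black: (138 − 128.625)² / 128.625 = 0.6833
  brown: (42 − 42.875)² / 42.875 = 0.0179
χ² = 0.1404 + 0.6833 + 0.0179 = 0.8416 ≈ 0.842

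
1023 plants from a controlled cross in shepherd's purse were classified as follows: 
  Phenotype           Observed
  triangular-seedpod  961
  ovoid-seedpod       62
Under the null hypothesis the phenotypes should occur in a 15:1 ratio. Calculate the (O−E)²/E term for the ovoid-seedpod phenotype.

Under the 15:1 hypothesis (Σ ratio = 16, N = 1023):
  triangular-seedpod: 1023 × 15/16 = 959.0625
  ovoid-seedpod: 1023 × 1/16 = 63.9375
Contribution of ovoid-seedpod: (62 − 63.9375)² / 63.9375 = 0.0587

0.059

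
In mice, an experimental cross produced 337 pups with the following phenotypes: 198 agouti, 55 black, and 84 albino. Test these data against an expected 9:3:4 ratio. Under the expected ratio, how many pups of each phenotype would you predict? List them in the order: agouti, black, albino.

Expected counts for N = 337 under a 9:3:4 ratio (total parts = 16):
  agouti: 337 × 9/16 = 189.5625
  black: 337 × 3/16 = 63.1875
  albino: 337 × 4/16 = 84.25

189.5625, 63.1875, 84.25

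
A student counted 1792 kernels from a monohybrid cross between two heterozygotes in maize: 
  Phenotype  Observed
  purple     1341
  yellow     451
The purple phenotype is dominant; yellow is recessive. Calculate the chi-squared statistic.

For a monohybrid cross between heterozygotes with complete dominance, the expected phenotypic ratio is 3:1.
Expected counts for N = 1792 under a 3:1 ratio (total parts = 4):
  purple: 1792 × 3/4 = 1344
  yellow: 1792 × 1/4 = 448
χ² = Σ (O − E)² / E
  purple: (1341 − 1344)² / 1344 = 0.0067
  yellow: (451 − 448)² / 448 = 0.0201
χ² = 0.0067 + 0.0201 = 0.0268 ≈ 0.027

0.027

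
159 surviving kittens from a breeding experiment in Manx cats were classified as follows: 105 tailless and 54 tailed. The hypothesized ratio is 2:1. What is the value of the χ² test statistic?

0.028

The 2:1 ratio has 3 parts, so with N = 159 the expected counts are:
  tailless: 159 × 2/3 = 106
  tailed: 159 × 1/3 = 53
χ² = Σ (O − E)² / E
  tailless: (105 − 106)² / 106 = 0.0094
  tailed: (54 − 53)² / 53 = 0.0189
χ² = 0.0094 + 0.0189 = 0.0283 ≈ 0.028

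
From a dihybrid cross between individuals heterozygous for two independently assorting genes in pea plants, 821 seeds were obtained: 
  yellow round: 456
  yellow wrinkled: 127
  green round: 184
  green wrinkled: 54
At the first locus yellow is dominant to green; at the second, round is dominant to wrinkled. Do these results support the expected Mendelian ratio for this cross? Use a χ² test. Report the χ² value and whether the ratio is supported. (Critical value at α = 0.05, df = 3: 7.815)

10.799; not consistent

A dihybrid F₂ with independent assortment and complete dominance at both loci gives a 9:3:3:1 phenotypic ratio.
Under the 9:3:3:1 hypothesis (Σ ratio = 16, N = 821):
  yellow round: 821 × 9/16 = 461.8125
  yellow wrinkled: 821 × 3/16 = 153.9375
  green round: 821 × 3/16 = 153.9375
  green wrinkled: 821 × 1/16 = 51.3125
χ² = Σ (O − E)² / E
  yellow round: (456 − 461.8125)² / 461.8125 = 0.0732
  yellow wrinkled: (127 − 153.9375)² / 153.9375 = 4.7138
  green round: (184 − 153.9375)² / 153.9375 = 5.8709
  green wrinkled: (54 − 51.3125)² / 51.3125 = 0.1408
χ² = 0.0732 + 4.7138 + 5.8709 + 0.1408 = 10.7987 ≈ 10.799
Degrees of freedom = 4 − 1 = 3; critical value at α = 0.05 is 7.815.
Since 10.799 > 7.815, we reject the null hypothesis — the data do not fit the 9:3:3:1 ratio.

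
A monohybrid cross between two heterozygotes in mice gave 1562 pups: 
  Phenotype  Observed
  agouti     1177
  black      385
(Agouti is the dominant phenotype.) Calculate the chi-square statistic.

0.103

For a monohybrid cross between heterozygotes with complete dominance, the expected phenotypic ratio is 3:1.
Expected counts for N = 1562 under a 3:1 ratio (total parts = 4):
  agouti: 1562 × 3/4 = 1171.5
  black: 1562 × 1/4 = 390.5
χ² = Σ (O − E)² / E
  agouti: (1177 − 1171.5)² / 1171.5 = 0.0258
  black: (385 − 390.5)² / 390.5 = 0.0775
χ² = 0.0258 + 0.0775 = 0.1033 ≈ 0.103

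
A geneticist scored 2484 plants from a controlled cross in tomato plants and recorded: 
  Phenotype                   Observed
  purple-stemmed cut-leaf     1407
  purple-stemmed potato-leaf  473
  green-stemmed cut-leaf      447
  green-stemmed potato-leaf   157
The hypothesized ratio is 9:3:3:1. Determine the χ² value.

0.955

Total ratio parts = 16. Expected numbers out of 2484:
  purple-stemmed cut-leaf: 2484 × 9/16 = 1397.25
  purple-stemmed potato-leaf: 2484 × 3/16 = 465.75
  green-stemmed cut-leaf: 2484 × 3/16 = 465.75
  green-stemmed potato-leaf: 2484 × 1/16 = 155.25
χ² = Σ (O − E)² / E
  purple-stemmed cut-leaf: (1407 − 1397.25)² / 1397.25 = 0.0680
  purple-stemmed potato-leaf: (473 − 465.75)² / 465.75 = 0.1129
  green-stemmed cut-leaf: (447 − 465.75)² / 465.75 = 0.7548
  green-stemmed potato-leaf: (157 − 155.25)² / 155.25 = 0.0197
χ² = 0.0680 + 0.1129 + 0.7548 + 0.0197 = 0.9554 ≈ 0.955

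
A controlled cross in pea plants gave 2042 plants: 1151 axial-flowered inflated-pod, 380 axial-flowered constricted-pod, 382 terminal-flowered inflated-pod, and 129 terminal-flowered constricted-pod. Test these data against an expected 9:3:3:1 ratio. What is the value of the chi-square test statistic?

Under the 9:3:3:1 hypothesis (Σ ratio = 16, N = 2042):
  axial-flowered inflated-pod: 2042 × 9/16 = 1148.625
  axial-flowered constricted-pod: 2042 × 3/16 = 382.875
  terminal-flowered inflated-pod: 2042 × 3/16 = 382.875
  terminal-flowered constricted-pod: 2042 × 1/16 = 127.625
χ² = Σ (O − E)² / E
  axial-flowered inflated-pod: (1151 − 1148.625)² / 1148.625 = 0.0049
  axial-flowered constricted-pod: (380 − 382.875)² / 382.875 = 0.0216
  terminal-flowered inflated-pod: (382 − 382.875)² / 382.875 = 0.0020
  terminal-flowered constricted-pod: (129 − 127.625)² / 127.625 = 0.0148
χ² = 0.0049 + 0.0216 + 0.0020 + 0.0148 = 0.0433 ≈ 0.043

0.043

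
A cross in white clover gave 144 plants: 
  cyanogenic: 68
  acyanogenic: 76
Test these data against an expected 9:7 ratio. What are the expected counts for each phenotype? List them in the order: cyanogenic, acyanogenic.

The 9:7 ratio has 16 parts, so with N = 144 the expected counts are:
  cyanogenic: 144 × 9/16 = 81
  acyanogenic: 144 × 7/16 = 63

81, 63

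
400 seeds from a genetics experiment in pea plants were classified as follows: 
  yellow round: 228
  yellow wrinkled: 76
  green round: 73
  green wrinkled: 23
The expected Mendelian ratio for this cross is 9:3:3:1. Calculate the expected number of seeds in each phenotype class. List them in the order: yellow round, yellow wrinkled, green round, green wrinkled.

225, 75, 75, 25

The 9:3:3:1 ratio has 16 parts, so with N = 400 the expected counts are:
  yellow round: 400 × 9/16 = 225
  yellow wrinkled: 400 × 3/16 = 75
  green round: 400 × 3/16 = 75
  green wrinkled: 400 × 1/16 = 25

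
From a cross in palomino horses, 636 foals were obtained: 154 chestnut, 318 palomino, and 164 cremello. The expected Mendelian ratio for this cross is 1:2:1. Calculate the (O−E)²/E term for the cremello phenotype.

Total ratio parts = 4. Expected numbers out of 636:
  chestnut: 636 × 1/4 = 159
  palomino: 636 × 2/4 = 318
  cremello: 636 × 1/4 = 159
Contribution of cremello: (164 − 159)² / 159 = 0.1572

0.157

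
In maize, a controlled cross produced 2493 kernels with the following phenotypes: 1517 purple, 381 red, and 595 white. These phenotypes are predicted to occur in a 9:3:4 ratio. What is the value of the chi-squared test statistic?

26.644

Expected counts for N = 2493 under a 9:3:4 ratio (total parts = 16):
  purple: 2493 × 9/16 = 1402.3125
  red: 2493 × 3/16 = 467.4375
  white: 2493 × 4/16 = 623.25
χ² = Σ (O − E)² / E
  purple: (1517 − 1402.3125)² / 1402.3125 = 9.3797
  red: (381 − 467.4375)² / 467.4375 = 15.9838
  white: (595 − 623.25)² / 623.25 = 1.2805
χ² = 9.3797 + 15.9838 + 1.2805 = 26.644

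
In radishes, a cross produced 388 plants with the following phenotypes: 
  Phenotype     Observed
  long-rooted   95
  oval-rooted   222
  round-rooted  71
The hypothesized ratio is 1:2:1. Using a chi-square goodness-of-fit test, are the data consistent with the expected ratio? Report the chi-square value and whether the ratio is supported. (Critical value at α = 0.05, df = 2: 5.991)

11.052; not consistent

The 1:2:1 ratio has 4 parts, so with N = 388 the expected counts are:
  long-rooted: 388 × 1/4 = 97
  oval-rooted: 388 × 2/4 = 194
  round-rooted: 388 × 1/4 = 97
χ² = Σ (O − E)² / E
  long-rooted: (95 − 97)² / 97 = 0.0412
  oval-rooted: (222 − 194)² / 194 = 4.0412
  round-rooted: (71 − 97)² / 97 = 6.9691
χ² = 0.0412 + 4.0412 + 6.9691 = 11.0515 ≈ 11.052
Degrees of freedom = 3 − 1 = 2; critical value at α = 0.05 is 5.991.
Since 11.052 > 5.991, we reject the null hypothesis — the data do not fit the 1:2:1 ratio.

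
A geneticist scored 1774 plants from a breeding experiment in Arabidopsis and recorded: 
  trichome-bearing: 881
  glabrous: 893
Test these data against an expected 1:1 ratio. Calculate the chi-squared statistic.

0.081

The 1:1 ratio has 2 parts, so with N = 1774 the expected counts are:
  trichome-bearing: 1774 × 1/2 = 887
  glabrous: 1774 × 1/2 = 887
χ² = Σ (O − E)² / E
  trichome-bearing: (881 − 887)² / 887 = 0.0406
  glabrous: (893 − 887)² / 887 = 0.0406
χ² = 0.0406 + 0.0406 = 0.0812 ≈ 0.081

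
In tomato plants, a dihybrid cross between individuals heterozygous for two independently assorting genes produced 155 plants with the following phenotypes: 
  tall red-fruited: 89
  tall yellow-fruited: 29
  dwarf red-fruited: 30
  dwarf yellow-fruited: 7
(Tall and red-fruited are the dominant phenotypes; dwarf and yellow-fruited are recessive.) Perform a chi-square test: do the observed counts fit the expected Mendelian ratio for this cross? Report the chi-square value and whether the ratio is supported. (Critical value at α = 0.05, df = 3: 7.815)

A dihybrid F₂ with independent assortment and complete dominance at both loci gives a 9:3:3:1 phenotypic ratio.
Under the 9:3:3:1 hypothesis (Σ ratio = 16, N = 155):
  tall red-fruited: 155 × 9/16 = 87.1875
  tall yellow-fruited: 155 × 3/16 = 29.0625
  dwarf red-fruited: 155 × 3/16 = 29.0625
  dwarf yellow-fruited: 155 × 1/16 = 9.6875
χ² = Σ (O − E)² / E
  tall red-fruited: (89 − 87.1875)² / 87.1875 = 0.0377
  tall yellow-fruited: (29 − 29.0625)² / 29.0625 = 0.0001
  dwarf red-fruited: (30 − 29.0625)² / 29.0625 = 0.0302
  dwarf yellow-fruited: (7 − 9.6875)² / 9.6875 = 0.7456
χ² = 0.0377 + 0.0001 + 0.0302 + 0.7456 = 0.8136 ≈ 0.814
Degrees of freedom = 4 − 1 = 3; critical value at α = 0.05 is 7.815.
Since 0.814 < 7.815, we fail to reject the null hypothesis — the data are consistent with the 9:3:3:1 ratio.

0.814; consistent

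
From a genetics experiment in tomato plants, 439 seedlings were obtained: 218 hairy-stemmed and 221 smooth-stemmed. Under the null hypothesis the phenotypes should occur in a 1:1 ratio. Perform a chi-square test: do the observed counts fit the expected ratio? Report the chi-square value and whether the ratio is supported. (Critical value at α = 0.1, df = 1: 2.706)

0.021; consistent

The 1:1 ratio has 2 parts, so with N = 439 the expected counts are:
  hairy-stemmed: 439 × 1/2 = 219.5
  smooth-stemmed: 439 × 1/2 = 219.5
χ² = Σ (O − E)² / E
  hairy-stemmed: (218 − 219.5)² / 219.5 = 0.0103
  smooth-stemmed: (221 − 219.5)² / 219.5 = 0.0103
χ² = 0.0103 + 0.0103 = 0.0206 ≈ 0.021
Degrees of freedom = 2 − 1 = 1; critical value at α = 0.1 is 2.706.
Since 0.021 < 2.706, we fail to reject the null hypothesis — the data are consistent with the 1:1 ratio.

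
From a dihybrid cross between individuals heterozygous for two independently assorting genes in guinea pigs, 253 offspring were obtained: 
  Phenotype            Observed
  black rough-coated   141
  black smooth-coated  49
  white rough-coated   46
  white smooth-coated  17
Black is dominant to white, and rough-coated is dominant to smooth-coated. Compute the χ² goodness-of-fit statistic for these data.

A dihybrid F₂ with independent assortment and complete dominance at both loci gives a 9:3:3:1 phenotypic ratio.
Total ratio parts = 16. Expected numbers out of 253:
  black rough-coated: 253 × 9/16 = 142.3125
  black smooth-coated: 253 × 3/16 = 47.4375
  white rough-coated: 253 × 3/16 = 47.4375
  white smooth-coated: 253 × 1/16 = 15.8125
χ² = Σ (O − E)² / E
  black rough-coated: (141 − 142.3125)² / 142.3125 = 0.0121
  black smooth-coated: (49 − 47.4375)² / 47.4375 = 0.0515
  white rough-coated: (46 − 47.4375)² / 47.4375 = 0.0436
  white smooth-coated: (17 − 15.8125)² / 15.8125 = 0.0892
χ² = 0.0121 + 0.0515 + 0.0436 + 0.0892 = 0.1964 ≈ 0.196

0.196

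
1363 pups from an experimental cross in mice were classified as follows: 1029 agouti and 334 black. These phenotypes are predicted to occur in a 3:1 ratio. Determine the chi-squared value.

Expected counts for N = 1363 under a 3:1 ratio (total parts = 4):
  agouti: 1363 × 3/4 = 1022.25
  black: 1363 × 1/4 = 340.75
χ² = Σ (O − E)² / E
  agouti: (1029 − 1022.25)² / 1022.25 = 0.0446
  black: (334 − 340.75)² / 340.75 = 0.1337
χ² = 0.0446 + 0.1337 = 0.1783 ≈ 0.178

0.178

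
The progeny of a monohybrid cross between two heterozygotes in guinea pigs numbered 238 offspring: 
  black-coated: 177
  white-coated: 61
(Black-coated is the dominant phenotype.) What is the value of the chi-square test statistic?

For a monohybrid cross between heterozygotes with complete dominance, the expected phenotypic ratio is 3:1.
Under the 3:1 hypothesis (Σ ratio = 4, N = 238):
  black-coated: 238 × 3/4 = 178.5
  white-coated: 238 × 1/4 = 59.5
χ² = Σ (O − E)² / E
  black-coated: (177 − 178.5)² / 178.5 = 0.0126
  white-coated: (61 − 59.5)² / 59.5 = 0.0378
χ² = 0.0126 + 0.0378 = 0.0504 ≈ 0.050

0.050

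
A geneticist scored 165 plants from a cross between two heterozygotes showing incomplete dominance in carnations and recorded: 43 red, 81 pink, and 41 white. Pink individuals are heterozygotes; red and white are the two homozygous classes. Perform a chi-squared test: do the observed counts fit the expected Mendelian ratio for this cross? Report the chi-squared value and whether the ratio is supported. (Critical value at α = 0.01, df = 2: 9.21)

With incomplete dominance, a heterozygote × heterozygote cross gives a 1:2:1 phenotypic ratio.
The 1:2:1 ratio has 4 parts, so with N = 165 the expected counts are:
  red: 165 × 1/4 = 41.25
  pink: 165 × 2/4 = 82.5
  white: 165 × 1/4 = 41.25
χ² = Σ (O − E)² / E
  red: (43 − 41.25)² / 41.25 = 0.0742
  pink: (81 − 82.5)² / 82.5 = 0.0273
  white: (41 − 41.25)² / 41.25 = 0.0015
χ² = 0.0742 + 0.0273 + 0.0015 = 0.103
Degrees of freedom = 3 − 1 = 2; critical value at α = 0.01 is 9.21.
Since 0.103 < 9.21, we fail to reject the null hypothesis — the data are consistent with the 1:2:1 ratio.

0.103; consistent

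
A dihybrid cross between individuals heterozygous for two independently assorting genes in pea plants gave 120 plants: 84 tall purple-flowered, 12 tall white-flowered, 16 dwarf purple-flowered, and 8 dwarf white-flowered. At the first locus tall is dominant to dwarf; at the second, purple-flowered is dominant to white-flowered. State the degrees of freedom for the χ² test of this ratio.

A dihybrid F₂ with independent assortment and complete dominance at both loci gives a 9:3:3:1 phenotypic ratio.
A goodness-of-fit test with 4 phenotype classes has df = 4 − 1 = 3.

3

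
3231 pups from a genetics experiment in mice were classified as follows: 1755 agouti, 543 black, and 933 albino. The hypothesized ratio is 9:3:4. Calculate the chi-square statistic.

Total ratio parts = 16. Expected numbers out of 3231:
  agouti: 3231 × 9/16 = 1817.4375
  black: 3231 × 3/16 = 605.8125
  albino: 3231 × 4/16 = 807.75
χ² = Σ (O − E)² / E
  agouti: (1755 − 1817.4375)² / 1817.4375 = 2.1450
  black: (543 − 605.8125)² / 605.8125 = 6.5126
  albino: (933 − 807.75)² / 807.75 = 19.4213
χ² = 2.1450 + 6.5126 + 19.4213 = 28.0789 ≈ 28.079

28.079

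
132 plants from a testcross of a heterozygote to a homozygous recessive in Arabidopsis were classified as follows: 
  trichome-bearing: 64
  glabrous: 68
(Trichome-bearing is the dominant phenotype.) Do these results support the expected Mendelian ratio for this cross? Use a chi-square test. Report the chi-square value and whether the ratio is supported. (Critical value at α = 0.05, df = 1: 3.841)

0.121; consistent

A testcross of a heterozygote (Aa × aa) gives a 1:1 phenotypic ratio.
Under the 1:1 hypothesis (Σ ratio = 2, N = 132):
  trichome-bearing: 132 × 1/2 = 66
  glabrous: 132 × 1/2 = 66
χ² = Σ (O − E)² / E
  trichome-bearing: (64 − 66)² / 66 = 0.0606
  glabrous: (68 − 66)² / 66 = 0.0606
χ² = 0.0606 + 0.0606 = 0.1212 ≈ 0.121
Degrees of freedom = 2 − 1 = 1; critical value at α = 0.05 is 3.841.
Since 0.121 < 3.841, we fail to reject the null hypothesis — the data are consistent with the 1:1 ratio.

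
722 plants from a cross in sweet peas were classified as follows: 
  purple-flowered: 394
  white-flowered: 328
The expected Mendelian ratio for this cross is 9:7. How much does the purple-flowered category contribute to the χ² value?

The 9:7 ratio has 16 parts, so with N = 722 the expected counts are:
  purple-flowered: 722 × 9/16 = 406.125
  white-flowered: 722 × 7/16 = 315.875
Contribution of purple-flowered: (394 − 406.125)² / 406.125 = 0.3620

0.362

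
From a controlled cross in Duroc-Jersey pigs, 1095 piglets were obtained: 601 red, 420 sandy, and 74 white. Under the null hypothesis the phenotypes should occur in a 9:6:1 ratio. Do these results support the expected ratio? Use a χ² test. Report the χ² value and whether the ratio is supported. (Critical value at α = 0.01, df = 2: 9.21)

1.028; consistent

Expected counts for N = 1095 under a 9:6:1 ratio (total parts = 16):
  red: 1095 × 9/16 = 615.9375
  sandy: 1095 × 6/16 = 410.625
  white: 1095 × 1/16 = 68.4375
χ² = Σ (O − E)² / E
  red: (601 − 615.9375)² / 615.9375 = 0.3623
  sandy: (420 − 410.625)² / 410.625 = 0.2140
  white: (74 − 68.4375)² / 68.4375 = 0.4521
χ² = 0.3623 + 0.2140 + 0.4521 = 1.0284 ≈ 1.028
Degrees of freedom = 3 − 1 = 2; critical value at α = 0.01 is 9.21.
Since 1.028 < 9.21, we fail to reject the null hypothesis — the data are consistent with the 9:6:1 ratio.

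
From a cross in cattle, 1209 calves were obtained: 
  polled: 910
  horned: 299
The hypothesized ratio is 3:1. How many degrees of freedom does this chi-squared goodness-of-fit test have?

1

A goodness-of-fit test with 2 phenotype classes has df = 2 − 1 = 1.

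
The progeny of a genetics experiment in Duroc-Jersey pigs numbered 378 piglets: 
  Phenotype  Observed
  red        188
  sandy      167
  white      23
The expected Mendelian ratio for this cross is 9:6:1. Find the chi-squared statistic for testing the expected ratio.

Expected counts for N = 378 under a 9:6:1 ratio (total parts = 16):
  red: 378 × 9/16 = 212.625
  sandy: 378 × 6/16 = 141.75
  white: 378 × 1/16 = 23.625
χ² = Σ (O − E)² / E
  red: (188 − 212.625)² / 212.625 = 2.8519
  sandy: (167 − 141.75)² / 141.75 = 4.4978
  white: (23 − 23.625)² / 23.625 = 0.0165
χ² = 2.8519 + 4.4978 + 0.0165 = 7.3662 ≈ 7.366

7.366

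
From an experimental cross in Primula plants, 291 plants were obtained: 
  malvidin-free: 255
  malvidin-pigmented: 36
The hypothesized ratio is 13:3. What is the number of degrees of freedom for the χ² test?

A goodness-of-fit test with 2 phenotype classes has df = 2 − 1 = 1.

1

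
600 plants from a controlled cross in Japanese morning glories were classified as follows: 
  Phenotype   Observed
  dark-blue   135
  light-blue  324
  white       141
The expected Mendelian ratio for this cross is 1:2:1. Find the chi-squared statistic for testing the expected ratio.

3.960

Expected counts for N = 600 under a 1:2:1 ratio (total parts = 4):
  dark-blue: 600 × 1/4 = 150
  light-blue: 600 × 2/4 = 300
  white: 600 × 1/4 = 150
χ² = Σ (O − E)² / E
  dark-blue: (135 − 150)² / 150 = 1.5000
  light-blue: (324 − 300)² / 300 = 1.9200
  white: (141 − 150)² / 150 = 0.5400
χ² = 1.5000 + 1.9200 + 0.5400 = 3.960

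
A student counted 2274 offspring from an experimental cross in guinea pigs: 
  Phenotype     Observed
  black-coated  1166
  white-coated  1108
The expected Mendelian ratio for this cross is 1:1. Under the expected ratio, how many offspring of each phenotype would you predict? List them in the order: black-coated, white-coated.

Total ratio parts = 2. Expected numbers out of 2274:
  black-coated: 2274 × 1/2 = 1137
  white-coated: 2274 × 1/2 = 1137

1137, 1137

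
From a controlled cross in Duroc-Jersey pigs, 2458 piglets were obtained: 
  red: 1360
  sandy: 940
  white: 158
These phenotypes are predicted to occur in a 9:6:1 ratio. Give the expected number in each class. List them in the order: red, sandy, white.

1382.625, 921.75, 153.625

Total ratio parts = 16. Expected numbers out of 2458:
  red: 2458 × 9/16 = 1382.625
  sandy: 2458 × 6/16 = 921.75
  white: 2458 × 1/16 = 153.625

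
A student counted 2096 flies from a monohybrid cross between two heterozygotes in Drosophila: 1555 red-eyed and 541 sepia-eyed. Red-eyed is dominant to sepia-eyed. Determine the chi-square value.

0.735

For a monohybrid cross between heterozygotes with complete dominance, the expected phenotypic ratio is 3:1.
Total ratio parts = 4. Expected numbers out of 2096:
  red-eyed: 2096 × 3/4 = 1572
  sepia-eyed: 2096 × 1/4 = 524
χ² = Σ (O − E)² / E
  red-eyed: (1555 − 1572)² / 1572 = 0.1838
  sepia-eyed: (541 − 524)² / 524 = 0.5515
χ² = 0.1838 + 0.5515 = 0.7353 ≈ 0.735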